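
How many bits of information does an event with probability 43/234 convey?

Information content I(x) = -log₂(p(x))
I = -log₂(43/234) = -log₂(0.1838)
I = 2.4441 bits


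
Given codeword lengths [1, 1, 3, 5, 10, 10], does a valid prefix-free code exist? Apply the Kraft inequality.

Kraft inequality: Σ 2^(-l_i) ≤ 1 for prefix-free code
Calculating: 2^(-1) + 2^(-1) + 2^(-3) + 2^(-5) + 2^(-10) + 2^(-10)
= 0.5 + 0.5 + 0.125 + 0.03125 + 0.0009765625 + 0.0009765625
= 1.1582
Since 1.1582 > 1, prefix-free code does not exist


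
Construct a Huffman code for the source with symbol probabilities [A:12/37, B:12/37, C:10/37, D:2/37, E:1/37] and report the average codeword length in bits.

Huffman tree construction:
Combine smallest probabilities repeatedly
Resulting codes:
  A: 10 (length 2)
  B: 11 (length 2)
  C: 01 (length 2)
  D: 001 (length 3)
  E: 000 (length 3)
Average length = Σ p(s) × length(s) = 2.0811 bits


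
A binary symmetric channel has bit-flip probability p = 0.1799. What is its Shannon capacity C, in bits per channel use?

For BSC with error probability p:
C = 1 - H(p) where H(p) is binary entropy
H(0.1799) = -0.1799 × log₂(0.1799) - 0.8201 × log₂(0.8201)
H(p) = 0.6799
C = 1 - 0.6799 = 0.3201 bits/use


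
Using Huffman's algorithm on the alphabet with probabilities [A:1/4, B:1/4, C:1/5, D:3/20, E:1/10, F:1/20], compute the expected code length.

Huffman tree construction:
Combine smallest probabilities repeatedly
Resulting codes:
  A: 01 (length 2)
  B: 10 (length 2)
  C: 00 (length 2)
  D: 110 (length 3)
  E: 1111 (length 4)
  F: 1110 (length 4)
Average length = Σ p(s) × length(s) = 2.4500 bits


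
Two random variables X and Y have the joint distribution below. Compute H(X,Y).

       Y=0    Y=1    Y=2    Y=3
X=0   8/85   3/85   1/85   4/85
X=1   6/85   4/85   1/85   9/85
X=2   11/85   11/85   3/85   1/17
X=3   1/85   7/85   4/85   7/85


H(X,Y) = -Σ p(x,y) log₂ p(x,y)
  p(0,0)=8/85: -0.0941 × log₂(0.0941) = 0.3209
  p(0,1)=3/85: -0.0353 × log₂(0.0353) = 0.1703
  p(0,2)=1/85: -0.0118 × log₂(0.0118) = 0.0754
  p(0,3)=4/85: -0.0471 × log₂(0.0471) = 0.2075
  p(1,0)=6/85: -0.0706 × log₂(0.0706) = 0.2700
  p(1,1)=4/85: -0.0471 × log₂(0.0471) = 0.2075
  p(1,2)=1/85: -0.0118 × log₂(0.0118) = 0.0754
  p(1,3)=9/85: -0.1059 × log₂(0.1059) = 0.3430
  p(2,0)=11/85: -0.1294 × log₂(0.1294) = 0.3818
  p(2,1)=11/85: -0.1294 × log₂(0.1294) = 0.3818
  p(2,2)=3/85: -0.0353 × log₂(0.0353) = 0.1703
  p(2,3)=1/17: -0.0588 × log₂(0.0588) = 0.2404
  p(3,0)=1/85: -0.0118 × log₂(0.0118) = 0.0754
  p(3,1)=7/85: -0.0824 × log₂(0.0824) = 0.2966
  p(3,2)=4/85: -0.0471 × log₂(0.0471) = 0.2075
  p(3,3)=7/85: -0.0824 × log₂(0.0824) = 0.2966
H(X,Y) = 3.7203 bits


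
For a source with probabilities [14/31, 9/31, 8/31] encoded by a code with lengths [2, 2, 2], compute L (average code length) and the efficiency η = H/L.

Average length L = Σ p_i × l_i = 2.0000 bits
Entropy H = 1.5403 bits
Efficiency η = H/L × 100% = 77.01%


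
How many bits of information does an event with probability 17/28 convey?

Information content I(x) = -log₂(p(x))
I = -log₂(17/28) = -log₂(0.6071)
I = 0.7199 bits


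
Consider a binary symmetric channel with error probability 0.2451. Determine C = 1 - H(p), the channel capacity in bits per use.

For BSC with error probability p:
C = 1 - H(p) where H(p) is binary entropy
H(0.2451) = -0.2451 × log₂(0.2451) - 0.7549 × log₂(0.7549)
H(p) = 0.8034
C = 1 - 0.8034 = 0.1966 bits/use


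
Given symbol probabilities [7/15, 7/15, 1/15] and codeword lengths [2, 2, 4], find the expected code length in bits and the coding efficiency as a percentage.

Average length L = Σ p_i × l_i = 2.1333 bits
Entropy H = 1.2867 bits
Efficiency η = H/L × 100% = 60.31%


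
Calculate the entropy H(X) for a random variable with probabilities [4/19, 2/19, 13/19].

H(X) = -Σ p(x) log₂ p(x)
  -4/19 × log₂(4/19) = 0.4732
  -2/19 × log₂(2/19) = 0.3419
  -13/19 × log₂(13/19) = 0.3746
H(X) = 1.1897 bits


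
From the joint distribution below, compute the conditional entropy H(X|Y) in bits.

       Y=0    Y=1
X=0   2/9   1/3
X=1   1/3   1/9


H(X|Y) = Σ_y p(y) H(X|Y=y)
  p(Y=0) = 5/9, H(X|Y=0) = 0.9710
  p(Y=1) = 4/9, H(X|Y=1) = 0.8113
H(X|Y) = 0.5556×0.9710 + 0.4444×0.8113 = 0.9000 bits


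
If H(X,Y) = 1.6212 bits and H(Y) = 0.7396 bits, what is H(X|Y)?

Chain rule: H(X,Y) = H(X|Y) + H(Y)
H(X|Y) = H(X,Y) - H(Y) = 1.6212 - 0.7396 = 0.8816 bits


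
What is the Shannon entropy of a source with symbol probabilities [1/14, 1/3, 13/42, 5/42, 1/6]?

H(X) = -Σ p(x) log₂ p(x)
  -1/14 × log₂(1/14) = 0.2720
  -1/3 × log₂(1/3) = 0.5283
  -13/42 × log₂(13/42) = 0.5237
  -5/42 × log₂(5/42) = 0.3655
  -1/6 × log₂(1/6) = 0.4308
H(X) = 2.1203 bits


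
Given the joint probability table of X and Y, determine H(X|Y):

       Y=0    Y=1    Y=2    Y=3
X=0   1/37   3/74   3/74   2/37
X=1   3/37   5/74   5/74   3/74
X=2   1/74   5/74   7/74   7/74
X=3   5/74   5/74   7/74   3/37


H(X|Y) = Σ_y p(y) H(X|Y=y)
  p(Y=0) = 7/37, H(X|Y=0) = 1.7274
  p(Y=1) = 9/37, H(X|Y=1) = 1.9708
  p(Y=2) = 11/37, H(X|Y=2) = 1.9291
  p(Y=3) = 10/37, H(X|Y=3) = 1.9261
H(X|Y) = 0.1892×1.7274 + 0.2432×1.9708 + 0.2973×1.9291 + 0.2703×1.9261 = 1.9003 bits


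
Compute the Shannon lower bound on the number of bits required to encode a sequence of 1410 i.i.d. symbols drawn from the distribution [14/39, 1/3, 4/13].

Entropy H = 1.5821 bits/symbol
Minimum bits = H × n = 1.5821 × 1410
= 2230.78 bits


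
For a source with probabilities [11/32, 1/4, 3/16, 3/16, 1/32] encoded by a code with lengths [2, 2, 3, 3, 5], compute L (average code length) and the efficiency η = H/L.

Average length L = Σ p_i × l_i = 2.4688 bits
Entropy H = 2.0915 bits
Efficiency η = H/L × 100% = 84.72%


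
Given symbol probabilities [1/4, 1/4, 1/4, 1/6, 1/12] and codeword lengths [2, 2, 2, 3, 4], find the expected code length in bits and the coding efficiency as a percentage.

Average length L = Σ p_i × l_i = 2.3333 bits
Entropy H = 2.2296 bits
Efficiency η = H/L × 100% = 95.55%


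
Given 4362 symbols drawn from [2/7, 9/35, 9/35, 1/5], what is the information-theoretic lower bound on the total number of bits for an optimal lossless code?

Entropy H = 1.9884 bits/symbol
Minimum bits = H × n = 1.9884 × 4362
= 8673.59 bits


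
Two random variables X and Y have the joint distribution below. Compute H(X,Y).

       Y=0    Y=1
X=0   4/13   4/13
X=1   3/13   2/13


H(X,Y) = -Σ p(x,y) log₂ p(x,y)
  p(0,0)=4/13: -0.3077 × log₂(0.3077) = 0.5232
  p(0,1)=4/13: -0.3077 × log₂(0.3077) = 0.5232
  p(1,0)=3/13: -0.2308 × log₂(0.2308) = 0.4882
  p(1,1)=2/13: -0.1538 × log₂(0.1538) = 0.4155
H(X,Y) = 1.9501 bits


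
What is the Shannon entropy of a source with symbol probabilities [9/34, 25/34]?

H(X) = -Σ p(x) log₂ p(x)
  -9/34 × log₂(9/34) = 0.5076
  -25/34 × log₂(25/34) = 0.3262
H(X) = 0.8338 bits


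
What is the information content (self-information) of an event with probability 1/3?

Information content I(x) = -log₂(p(x))
I = -log₂(1/3) = -log₂(0.3333)
I = 1.5850 bits


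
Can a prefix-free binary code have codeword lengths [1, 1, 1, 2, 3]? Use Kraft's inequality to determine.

Kraft inequality: Σ 2^(-l_i) ≤ 1 for prefix-free code
Calculating: 2^(-1) + 2^(-1) + 2^(-1) + 2^(-2) + 2^(-3)
= 0.5 + 0.5 + 0.5 + 0.25 + 0.125
= 1.8750
Since 1.8750 > 1, prefix-free code does not exist


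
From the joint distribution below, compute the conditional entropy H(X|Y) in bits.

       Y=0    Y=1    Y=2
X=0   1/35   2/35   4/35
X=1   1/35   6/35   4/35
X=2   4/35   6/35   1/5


H(X|Y) = Σ_y p(y) H(X|Y=y)
  p(Y=0) = 6/35, H(X|Y=0) = 1.2516
  p(Y=1) = 2/5, H(X|Y=1) = 1.4488
  p(Y=2) = 3/7, H(X|Y=2) = 1.5301
H(X|Y) = 0.1714×1.2516 + 0.4000×1.4488 + 0.4286×1.5301 = 1.4499 bits


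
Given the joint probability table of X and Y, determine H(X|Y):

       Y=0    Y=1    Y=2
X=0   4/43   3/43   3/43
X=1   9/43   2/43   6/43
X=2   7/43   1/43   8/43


H(X|Y) = Σ_y p(y) H(X|Y=y)
  p(Y=0) = 20/43, H(X|Y=0) = 1.5129
  p(Y=1) = 6/43, H(X|Y=1) = 1.4591
  p(Y=2) = 17/43, H(X|Y=2) = 1.4837
H(X|Y) = 0.4651×1.5129 + 0.1395×1.4591 + 0.3953×1.4837 = 1.4938 bits


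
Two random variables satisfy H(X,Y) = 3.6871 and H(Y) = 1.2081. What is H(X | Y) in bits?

Chain rule: H(X,Y) = H(X|Y) + H(Y)
H(X|Y) = H(X,Y) - H(Y) = 3.6871 - 1.2081 = 2.479 bits


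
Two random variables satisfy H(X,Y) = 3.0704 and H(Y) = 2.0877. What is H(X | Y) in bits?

Chain rule: H(X,Y) = H(X|Y) + H(Y)
H(X|Y) = H(X,Y) - H(Y) = 3.0704 - 2.0877 = 0.9827 bits


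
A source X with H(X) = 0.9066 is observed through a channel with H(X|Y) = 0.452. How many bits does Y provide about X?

I(X;Y) = H(X) - H(X|Y)
I(X;Y) = 0.9066 - 0.452 = 0.4546 bits


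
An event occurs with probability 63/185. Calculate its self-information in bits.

Information content I(x) = -log₂(p(x))
I = -log₂(63/185) = -log₂(0.3405)
I = 1.5541 bits


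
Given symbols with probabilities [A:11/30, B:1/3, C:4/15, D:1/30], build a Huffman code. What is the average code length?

Huffman tree construction:
Combine smallest probabilities repeatedly
Resulting codes:
  A: 0 (length 1)
  B: 11 (length 2)
  C: 101 (length 3)
  D: 100 (length 3)
Average length = Σ p(s) × length(s) = 1.9333 bits


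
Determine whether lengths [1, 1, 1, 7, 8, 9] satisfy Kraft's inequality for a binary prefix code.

Kraft inequality: Σ 2^(-l_i) ≤ 1 for prefix-free code
Calculating: 2^(-1) + 2^(-1) + 2^(-1) + 2^(-7) + 2^(-8) + 2^(-9)
= 0.5 + 0.5 + 0.5 + 0.0078125 + 0.00390625 + 0.001953125
= 1.5137
Since 1.5137 > 1, prefix-free code does not exist


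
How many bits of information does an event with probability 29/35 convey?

Information content I(x) = -log₂(p(x))
I = -log₂(29/35) = -log₂(0.8286)
I = 0.2713 bits


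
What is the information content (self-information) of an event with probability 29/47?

Information content I(x) = -log₂(p(x))
I = -log₂(29/47) = -log₂(0.6170)
I = 0.6966 bits


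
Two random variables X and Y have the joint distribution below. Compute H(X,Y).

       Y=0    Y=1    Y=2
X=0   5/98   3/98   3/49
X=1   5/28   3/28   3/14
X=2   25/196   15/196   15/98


H(X,Y) = -Σ p(x,y) log₂ p(x,y)
  p(0,0)=5/98: -0.0510 × log₂(0.0510) = 0.2190
  p(0,1)=3/98: -0.0306 × log₂(0.0306) = 0.1540
  p(0,2)=3/49: -0.0612 × log₂(0.0612) = 0.2467
  p(1,0)=5/28: -0.1786 × log₂(0.1786) = 0.4438
  p(1,1)=3/28: -0.1071 × log₂(0.1071) = 0.3453
  p(1,2)=3/14: -0.2143 × log₂(0.2143) = 0.4762
  p(2,0)=25/196: -0.1276 × log₂(0.1276) = 0.3789
  p(2,1)=15/196: -0.0765 × log₂(0.0765) = 0.2838
  p(2,2)=15/98: -0.1531 × log₂(0.1531) = 0.4145
H(X,Y) = 2.9622 bits


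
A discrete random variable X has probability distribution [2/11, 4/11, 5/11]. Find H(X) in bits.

H(X) = -Σ p(x) log₂ p(x)
  -2/11 × log₂(2/11) = 0.4472
  -4/11 × log₂(4/11) = 0.5307
  -5/11 × log₂(5/11) = 0.5170
H(X) = 1.4949 bits


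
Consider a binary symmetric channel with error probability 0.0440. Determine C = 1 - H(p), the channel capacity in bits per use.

For BSC with error probability p:
C = 1 - H(p) where H(p) is binary entropy
H(0.0440) = -0.0440 × log₂(0.0440) - 0.9560 × log₂(0.9560)
H(p) = 0.2603
C = 1 - 0.2603 = 0.7397 bits/use


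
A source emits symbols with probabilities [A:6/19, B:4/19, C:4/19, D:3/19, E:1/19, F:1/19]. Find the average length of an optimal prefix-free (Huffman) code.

Huffman tree construction:
Combine smallest probabilities repeatedly
Resulting codes:
  A: 11 (length 2)
  B: 00 (length 2)
  C: 01 (length 2)
  D: 101 (length 3)
  E: 1000 (length 4)
  F: 1001 (length 4)
Average length = Σ p(s) × length(s) = 2.3684 bits


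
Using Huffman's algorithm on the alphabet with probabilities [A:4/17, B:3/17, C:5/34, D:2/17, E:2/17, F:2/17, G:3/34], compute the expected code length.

Huffman tree construction:
Combine smallest probabilities repeatedly
Resulting codes:
  A: 01 (length 2)
  B: 111 (length 3)
  C: 110 (length 3)
  D: 001 (length 3)
  E: 100 (length 3)
  F: 101 (length 3)
  G: 000 (length 3)
Average length = Σ p(s) × length(s) = 2.7647 bits


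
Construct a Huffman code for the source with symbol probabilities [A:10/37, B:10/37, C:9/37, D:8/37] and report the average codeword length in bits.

Huffman tree construction:
Combine smallest probabilities repeatedly
Resulting codes:
  A: 10 (length 2)
  B: 11 (length 2)
  C: 01 (length 2)
  D: 00 (length 2)
Average length = Σ p(s) × length(s) = 2.0000 bits


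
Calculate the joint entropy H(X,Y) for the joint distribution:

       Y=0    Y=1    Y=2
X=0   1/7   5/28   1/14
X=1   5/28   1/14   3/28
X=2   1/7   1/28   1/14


H(X,Y) = -Σ p(x,y) log₂ p(x,y)
  p(0,0)=1/7: -0.1429 × log₂(0.1429) = 0.4011
  p(0,1)=5/28: -0.1786 × log₂(0.1786) = 0.4438
  p(0,2)=1/14: -0.0714 × log₂(0.0714) = 0.2720
  p(1,0)=5/28: -0.1786 × log₂(0.1786) = 0.4438
  p(1,1)=1/14: -0.0714 × log₂(0.0714) = 0.2720
  p(1,2)=3/28: -0.1071 × log₂(0.1071) = 0.3453
  p(2,0)=1/7: -0.1429 × log₂(0.1429) = 0.4011
  p(2,1)=1/28: -0.0357 × log₂(0.0357) = 0.1717
  p(2,2)=1/14: -0.0714 × log₂(0.0714) = 0.2720
H(X,Y) = 3.0226 bits


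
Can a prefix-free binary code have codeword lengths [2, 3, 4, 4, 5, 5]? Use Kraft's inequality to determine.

Kraft inequality: Σ 2^(-l_i) ≤ 1 for prefix-free code
Calculating: 2^(-2) + 2^(-3) + 2^(-4) + 2^(-4) + 2^(-5) + 2^(-5)
= 0.25 + 0.125 + 0.0625 + 0.0625 + 0.03125 + 0.03125
= 0.5625
Since 0.5625 ≤ 1, prefix-free code exists


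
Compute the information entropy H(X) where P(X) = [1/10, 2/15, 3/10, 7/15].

H(X) = -Σ p(x) log₂ p(x)
  -1/10 × log₂(1/10) = 0.3322
  -2/15 × log₂(2/15) = 0.3876
  -3/10 × log₂(3/10) = 0.5211
  -7/15 × log₂(7/15) = 0.5131
H(X) = 1.7540 bits


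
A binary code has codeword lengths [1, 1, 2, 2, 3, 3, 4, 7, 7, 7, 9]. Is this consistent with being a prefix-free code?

Kraft inequality: Σ 2^(-l_i) ≤ 1 for prefix-free code
Calculating: 2^(-1) + 2^(-1) + 2^(-2) + 2^(-2) + 2^(-3) + 2^(-3) + 2^(-4) + 2^(-7) + 2^(-7) + 2^(-7) + 2^(-9)
= 0.5 + 0.5 + 0.25 + 0.25 + 0.125 + 0.125 + 0.0625 + 0.0078125 + 0.0078125 + 0.0078125 + 0.001953125
= 1.8379
Since 1.8379 > 1, prefix-free code does not exist


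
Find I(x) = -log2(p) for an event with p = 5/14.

Information content I(x) = -log₂(p(x))
I = -log₂(5/14) = -log₂(0.3571)
I = 1.4854 bits


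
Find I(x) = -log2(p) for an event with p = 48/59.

Information content I(x) = -log₂(p(x))
I = -log₂(48/59) = -log₂(0.8136)
I = 0.2977 bits


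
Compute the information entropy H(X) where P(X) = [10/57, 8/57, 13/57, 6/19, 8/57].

H(X) = -Σ p(x) log₂ p(x)
  -10/57 × log₂(10/57) = 0.4405
  -8/57 × log₂(8/57) = 0.3976
  -13/57 × log₂(13/57) = 0.4863
  -6/19 × log₂(6/19) = 0.5251
  -8/57 × log₂(8/57) = 0.3976
H(X) = 2.2472 bits


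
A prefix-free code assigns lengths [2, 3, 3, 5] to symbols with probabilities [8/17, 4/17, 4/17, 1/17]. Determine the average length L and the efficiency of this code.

Average length L = Σ p_i × l_i = 2.6471 bits
Entropy H = 1.7345 bits
Efficiency η = H/L × 100% = 65.53%


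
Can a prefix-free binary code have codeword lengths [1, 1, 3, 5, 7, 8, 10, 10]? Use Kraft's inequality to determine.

Kraft inequality: Σ 2^(-l_i) ≤ 1 for prefix-free code
Calculating: 2^(-1) + 2^(-1) + 2^(-3) + 2^(-5) + 2^(-7) + 2^(-8) + 2^(-10) + 2^(-10)
= 0.5 + 0.5 + 0.125 + 0.03125 + 0.0078125 + 0.00390625 + 0.0009765625 + 0.0009765625
= 1.1699
Since 1.1699 > 1, prefix-free code does not exist


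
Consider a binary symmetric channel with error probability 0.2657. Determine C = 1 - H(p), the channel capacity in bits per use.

For BSC with error probability p:
C = 1 - H(p) where H(p) is binary entropy
H(0.2657) = -0.2657 × log₂(0.2657) - 0.7343 × log₂(0.7343)
H(p) = 0.8352
C = 1 - 0.8352 = 0.1648 bits/use


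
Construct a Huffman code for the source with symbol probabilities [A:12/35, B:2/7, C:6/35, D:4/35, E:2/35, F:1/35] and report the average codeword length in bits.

Huffman tree construction:
Combine smallest probabilities repeatedly
Resulting codes:
  A: 11 (length 2)
  B: 10 (length 2)
  C: 00 (length 2)
  D: 011 (length 3)
  E: 0101 (length 4)
  F: 0100 (length 4)
Average length = Σ p(s) × length(s) = 2.2857 bits


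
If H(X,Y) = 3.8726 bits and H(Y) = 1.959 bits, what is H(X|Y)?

Chain rule: H(X,Y) = H(X|Y) + H(Y)
H(X|Y) = H(X,Y) - H(Y) = 3.8726 - 1.959 = 1.9136 bits


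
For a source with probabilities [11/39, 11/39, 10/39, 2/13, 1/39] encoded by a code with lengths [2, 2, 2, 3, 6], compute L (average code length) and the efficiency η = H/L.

Average length L = Σ p_i × l_i = 2.2564 bits
Entropy H = 2.0845 bits
Efficiency η = H/L × 100% = 92.38%


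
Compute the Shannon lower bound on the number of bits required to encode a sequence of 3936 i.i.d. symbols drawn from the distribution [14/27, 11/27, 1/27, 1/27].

Entropy H = 1.3713 bits/symbol
Minimum bits = H × n = 1.3713 × 3936
= 5397.46 bits


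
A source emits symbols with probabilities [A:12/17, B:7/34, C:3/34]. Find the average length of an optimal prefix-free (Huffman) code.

Huffman tree construction:
Combine smallest probabilities repeatedly
Resulting codes:
  A: 1 (length 1)
  B: 01 (length 2)
  C: 00 (length 2)
Average length = Σ p(s) × length(s) = 1.2941 bits


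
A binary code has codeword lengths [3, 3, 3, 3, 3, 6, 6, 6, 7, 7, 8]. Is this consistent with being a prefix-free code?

Kraft inequality: Σ 2^(-l_i) ≤ 1 for prefix-free code
Calculating: 2^(-3) + 2^(-3) + 2^(-3) + 2^(-3) + 2^(-3) + 2^(-6) + 2^(-6) + 2^(-6) + 2^(-7) + 2^(-7) + 2^(-8)
= 0.125 + 0.125 + 0.125 + 0.125 + 0.125 + 0.015625 + 0.015625 + 0.015625 + 0.0078125 + 0.0078125 + 0.00390625
= 0.6914
Since 0.6914 ≤ 1, prefix-free code exists


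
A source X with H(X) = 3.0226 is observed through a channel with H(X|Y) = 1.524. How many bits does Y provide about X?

I(X;Y) = H(X) - H(X|Y)
I(X;Y) = 3.0226 - 1.524 = 1.4986 bits


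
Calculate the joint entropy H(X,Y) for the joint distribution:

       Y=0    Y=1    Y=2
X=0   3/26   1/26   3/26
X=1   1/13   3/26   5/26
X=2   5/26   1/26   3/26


H(X,Y) = -Σ p(x,y) log₂ p(x,y)
  p(0,0)=3/26: -0.1154 × log₂(0.1154) = 0.3595
  p(0,1)=1/26: -0.0385 × log₂(0.0385) = 0.1808
  p(0,2)=3/26: -0.1154 × log₂(0.1154) = 0.3595
  p(1,0)=1/13: -0.0769 × log₂(0.0769) = 0.2846
  p(1,1)=3/26: -0.1154 × log₂(0.1154) = 0.3595
  p(1,2)=5/26: -0.1923 × log₂(0.1923) = 0.4574
  p(2,0)=5/26: -0.1923 × log₂(0.1923) = 0.4574
  p(2,1)=1/26: -0.0385 × log₂(0.0385) = 0.1808
  p(2,2)=3/26: -0.1154 × log₂(0.1154) = 0.3595
H(X,Y) = 2.9989 bits


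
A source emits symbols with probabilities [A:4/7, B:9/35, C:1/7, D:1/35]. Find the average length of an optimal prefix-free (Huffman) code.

Huffman tree construction:
Combine smallest probabilities repeatedly
Resulting codes:
  A: 1 (length 1)
  B: 01 (length 2)
  C: 001 (length 3)
  D: 000 (length 3)
Average length = Σ p(s) × length(s) = 1.6000 bits


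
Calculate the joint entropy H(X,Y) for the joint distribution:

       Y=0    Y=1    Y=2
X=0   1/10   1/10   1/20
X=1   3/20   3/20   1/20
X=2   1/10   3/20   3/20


H(X,Y) = -Σ p(x,y) log₂ p(x,y)
  p(0,0)=1/10: -0.1000 × log₂(0.1000) = 0.3322
  p(0,1)=1/10: -0.1000 × log₂(0.1000) = 0.3322
  p(0,2)=1/20: -0.0500 × log₂(0.0500) = 0.2161
  p(1,0)=3/20: -0.1500 × log₂(0.1500) = 0.4105
  p(1,1)=3/20: -0.1500 × log₂(0.1500) = 0.4105
  p(1,2)=1/20: -0.0500 × log₂(0.0500) = 0.2161
  p(2,0)=1/10: -0.1000 × log₂(0.1000) = 0.3322
  p(2,1)=3/20: -0.1500 × log₂(0.1500) = 0.4105
  p(2,2)=3/20: -0.1500 × log₂(0.1500) = 0.4105
H(X,Y) = 3.0710 bits


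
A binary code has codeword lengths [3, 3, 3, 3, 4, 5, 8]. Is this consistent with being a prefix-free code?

Kraft inequality: Σ 2^(-l_i) ≤ 1 for prefix-free code
Calculating: 2^(-3) + 2^(-3) + 2^(-3) + 2^(-3) + 2^(-4) + 2^(-5) + 2^(-8)
= 0.125 + 0.125 + 0.125 + 0.125 + 0.0625 + 0.03125 + 0.00390625
= 0.5977
Since 0.5977 ≤ 1, prefix-free code exists


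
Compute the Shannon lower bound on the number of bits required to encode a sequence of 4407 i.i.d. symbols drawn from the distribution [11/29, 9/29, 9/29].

Entropy H = 1.5782 bits/symbol
Minimum bits = H × n = 1.5782 × 4407
= 6955.32 bits


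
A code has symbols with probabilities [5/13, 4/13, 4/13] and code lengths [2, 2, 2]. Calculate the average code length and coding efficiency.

Average length L = Σ p_i × l_i = 2.0000 bits
Entropy H = 1.5766 bits
Efficiency η = H/L × 100% = 78.83%


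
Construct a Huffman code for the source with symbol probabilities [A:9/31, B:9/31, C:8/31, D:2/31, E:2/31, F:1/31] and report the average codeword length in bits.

Huffman tree construction:
Combine smallest probabilities repeatedly
Resulting codes:
  A: 10 (length 2)
  B: 11 (length 2)
  C: 01 (length 2)
  D: 0011 (length 4)
  E: 000 (length 3)
  F: 0010 (length 4)
Average length = Σ p(s) × length(s) = 2.2581 bits


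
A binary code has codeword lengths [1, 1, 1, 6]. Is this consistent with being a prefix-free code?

Kraft inequality: Σ 2^(-l_i) ≤ 1 for prefix-free code
Calculating: 2^(-1) + 2^(-1) + 2^(-1) + 2^(-6)
= 0.5 + 0.5 + 0.5 + 0.015625
= 1.5156
Since 1.5156 > 1, prefix-free code does not exist


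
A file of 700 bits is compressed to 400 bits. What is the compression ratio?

Compression ratio = Original / Compressed
= 700 / 400 = 1.75:1


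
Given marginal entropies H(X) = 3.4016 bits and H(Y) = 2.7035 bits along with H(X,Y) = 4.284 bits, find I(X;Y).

I(X;Y) = H(X) + H(Y) - H(X,Y)
I(X;Y) = 3.4016 + 2.7035 - 4.284 = 1.8211 bits


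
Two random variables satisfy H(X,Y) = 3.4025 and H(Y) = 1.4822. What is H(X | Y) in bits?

Chain rule: H(X,Y) = H(X|Y) + H(Y)
H(X|Y) = H(X,Y) - H(Y) = 3.4025 - 1.4822 = 1.9203 bits


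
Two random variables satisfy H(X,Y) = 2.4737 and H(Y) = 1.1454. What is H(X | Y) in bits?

Chain rule: H(X,Y) = H(X|Y) + H(Y)
H(X|Y) = H(X,Y) - H(Y) = 2.4737 - 1.1454 = 1.3283 bits


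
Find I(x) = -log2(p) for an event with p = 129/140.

Information content I(x) = -log₂(p(x))
I = -log₂(129/140) = -log₂(0.9214)
I = 0.1181 bits


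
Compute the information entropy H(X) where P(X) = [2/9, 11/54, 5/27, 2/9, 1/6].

H(X) = -Σ p(x) log₂ p(x)
  -2/9 × log₂(2/9) = 0.4822
  -11/54 × log₂(11/54) = 0.4676
  -5/27 × log₂(5/27) = 0.4505
  -2/9 × log₂(2/9) = 0.4822
  -1/6 × log₂(1/6) = 0.4308
H(X) = 2.3134 bits


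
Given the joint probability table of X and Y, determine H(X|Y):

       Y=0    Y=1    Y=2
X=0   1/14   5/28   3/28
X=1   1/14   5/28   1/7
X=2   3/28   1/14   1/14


H(X|Y) = Σ_y p(y) H(X|Y=y)
  p(Y=0) = 1/4, H(X|Y=0) = 1.5567
  p(Y=1) = 3/7, H(X|Y=1) = 1.4834
  p(Y=2) = 9/28, H(X|Y=2) = 1.5305
H(X|Y) = 0.2500×1.5567 + 0.4286×1.4834 + 0.3214×1.5305 = 1.5168 bits


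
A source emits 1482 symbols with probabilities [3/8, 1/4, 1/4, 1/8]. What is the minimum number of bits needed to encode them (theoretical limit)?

Entropy H = 1.9056 bits/symbol
Minimum bits = H × n = 1.9056 × 1482
= 2824.16 bits


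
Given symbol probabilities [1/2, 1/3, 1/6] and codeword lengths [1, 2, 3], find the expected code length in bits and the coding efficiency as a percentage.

Average length L = Σ p_i × l_i = 1.6667 bits
Entropy H = 1.4591 bits
Efficiency η = H/L × 100% = 87.55%


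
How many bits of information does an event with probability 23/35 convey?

Information content I(x) = -log₂(p(x))
I = -log₂(23/35) = -log₂(0.6571)
I = 0.6057 bits


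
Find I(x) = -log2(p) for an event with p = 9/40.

Information content I(x) = -log₂(p(x))
I = -log₂(9/40) = -log₂(0.2250)
I = 2.1520 bits


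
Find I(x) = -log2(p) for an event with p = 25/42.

Information content I(x) = -log₂(p(x))
I = -log₂(25/42) = -log₂(0.5952)
I = 0.7485 bits


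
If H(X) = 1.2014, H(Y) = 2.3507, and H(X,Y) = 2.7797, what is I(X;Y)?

I(X;Y) = H(X) + H(Y) - H(X,Y)
I(X;Y) = 1.2014 + 2.3507 - 2.7797 = 0.7724 bits


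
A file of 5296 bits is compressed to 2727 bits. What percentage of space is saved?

Space savings = (1 - Compressed/Original) × 100%
= (1 - 2727/5296) × 100%
= 48.51%


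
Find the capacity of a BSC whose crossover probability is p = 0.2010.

For BSC with error probability p:
C = 1 - H(p) where H(p) is binary entropy
H(0.2010) = -0.2010 × log₂(0.2010) - 0.7990 × log₂(0.7990)
H(p) = 0.7239
C = 1 - 0.7239 = 0.2761 bits/use


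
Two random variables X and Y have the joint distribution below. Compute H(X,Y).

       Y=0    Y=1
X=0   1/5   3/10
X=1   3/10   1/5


H(X,Y) = -Σ p(x,y) log₂ p(x,y)
  p(0,0)=1/5: -0.2000 × log₂(0.2000) = 0.4644
  p(0,1)=3/10: -0.3000 × log₂(0.3000) = 0.5211
  p(1,0)=3/10: -0.3000 × log₂(0.3000) = 0.5211
  p(1,1)=1/5: -0.2000 × log₂(0.2000) = 0.4644
H(X,Y) = 1.9710 bits


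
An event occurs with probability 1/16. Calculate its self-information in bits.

Information content I(x) = -log₂(p(x))
I = -log₂(1/16) = -log₂(0.0625)
I = 4.0000 bits


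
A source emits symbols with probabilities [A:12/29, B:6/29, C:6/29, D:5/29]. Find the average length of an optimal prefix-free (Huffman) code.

Huffman tree construction:
Combine smallest probabilities repeatedly
Resulting codes:
  A: 0 (length 1)
  B: 111 (length 3)
  C: 10 (length 2)
  D: 110 (length 3)
Average length = Σ p(s) × length(s) = 1.9655 bits


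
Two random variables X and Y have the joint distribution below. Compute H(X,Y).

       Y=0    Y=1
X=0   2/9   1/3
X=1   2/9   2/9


H(X,Y) = -Σ p(x,y) log₂ p(x,y)
  p(0,0)=2/9: -0.2222 × log₂(0.2222) = 0.4822
  p(0,1)=1/3: -0.3333 × log₂(0.3333) = 0.5283
  p(1,0)=2/9: -0.2222 × log₂(0.2222) = 0.4822
  p(1,1)=2/9: -0.2222 × log₂(0.2222) = 0.4822
H(X,Y) = 1.9749 bits


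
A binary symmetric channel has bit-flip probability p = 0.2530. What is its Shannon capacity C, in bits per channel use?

For BSC with error probability p:
C = 1 - H(p) where H(p) is binary entropy
H(0.2530) = -0.2530 × log₂(0.2530) - 0.7470 × log₂(0.7470)
H(p) = 0.8160
C = 1 - 0.8160 = 0.1840 bits/use


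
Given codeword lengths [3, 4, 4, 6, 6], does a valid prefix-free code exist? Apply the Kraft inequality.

Kraft inequality: Σ 2^(-l_i) ≤ 1 for prefix-free code
Calculating: 2^(-3) + 2^(-4) + 2^(-4) + 2^(-6) + 2^(-6)
= 0.125 + 0.0625 + 0.0625 + 0.015625 + 0.015625
= 0.2812
Since 0.2812 ≤ 1, prefix-free code exists


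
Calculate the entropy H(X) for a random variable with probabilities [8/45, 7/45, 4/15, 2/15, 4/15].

H(X) = -Σ p(x) log₂ p(x)
  -8/45 × log₂(8/45) = 0.4430
  -7/45 × log₂(7/45) = 0.4176
  -4/15 × log₂(4/15) = 0.5085
  -2/15 × log₂(2/15) = 0.3876
  -4/15 × log₂(4/15) = 0.5085
H(X) = 2.2652 bits


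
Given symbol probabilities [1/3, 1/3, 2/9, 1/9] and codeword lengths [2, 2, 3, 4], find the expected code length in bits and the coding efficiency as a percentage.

Average length L = Σ p_i × l_i = 2.4444 bits
Entropy H = 1.8911 bits
Efficiency η = H/L × 100% = 77.36%


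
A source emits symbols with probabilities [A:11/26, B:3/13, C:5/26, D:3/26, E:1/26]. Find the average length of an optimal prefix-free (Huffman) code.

Huffman tree construction:
Combine smallest probabilities repeatedly
Resulting codes:
  A: 0 (length 1)
  B: 10 (length 2)
  C: 111 (length 3)
  D: 1101 (length 4)
  E: 1100 (length 4)
Average length = Σ p(s) × length(s) = 2.0769 bits


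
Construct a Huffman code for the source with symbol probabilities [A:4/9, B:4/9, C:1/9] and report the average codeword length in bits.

Huffman tree construction:
Combine smallest probabilities repeatedly
Resulting codes:
  A: 11 (length 2)
  B: 0 (length 1)
  C: 10 (length 2)
Average length = Σ p(s) × length(s) = 1.5556 bits


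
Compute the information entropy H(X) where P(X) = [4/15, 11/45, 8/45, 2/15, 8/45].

H(X) = -Σ p(x) log₂ p(x)
  -4/15 × log₂(4/15) = 0.5085
  -11/45 × log₂(11/45) = 0.4968
  -8/45 × log₂(8/45) = 0.4430
  -2/15 × log₂(2/15) = 0.3876
  -8/45 × log₂(8/45) = 0.4430
H(X) = 2.2789 bits


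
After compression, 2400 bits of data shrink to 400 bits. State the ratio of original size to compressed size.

Compression ratio = Original / Compressed
= 2400 / 400 = 6.00:1


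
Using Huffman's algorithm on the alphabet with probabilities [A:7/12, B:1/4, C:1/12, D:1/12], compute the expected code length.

Huffman tree construction:
Combine smallest probabilities repeatedly
Resulting codes:
  A: 1 (length 1)
  B: 01 (length 2)
  C: 000 (length 3)
  D: 001 (length 3)
Average length = Σ p(s) × length(s) = 1.5833 bits


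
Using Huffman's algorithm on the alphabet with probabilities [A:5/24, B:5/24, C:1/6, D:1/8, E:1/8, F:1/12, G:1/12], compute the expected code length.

Huffman tree construction:
Combine smallest probabilities repeatedly
Resulting codes:
  A: 00 (length 2)
  B: 01 (length 2)
  C: 110 (length 3)
  D: 100 (length 3)
  E: 101 (length 3)
  F: 1110 (length 4)
  G: 1111 (length 4)
Average length = Σ p(s) × length(s) = 2.7500 bits


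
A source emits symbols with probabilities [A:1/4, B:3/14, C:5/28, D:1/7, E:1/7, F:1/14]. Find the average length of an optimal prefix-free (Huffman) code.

Huffman tree construction:
Combine smallest probabilities repeatedly
Resulting codes:
  A: 10 (length 2)
  B: 00 (length 2)
  C: 111 (length 3)
  D: 011 (length 3)
  E: 110 (length 3)
  F: 010 (length 3)
Average length = Σ p(s) × length(s) = 2.5357 bits


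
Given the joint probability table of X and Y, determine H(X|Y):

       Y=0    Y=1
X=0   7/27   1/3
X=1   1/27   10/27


H(X|Y) = Σ_y p(y) H(X|Y=y)
  p(Y=0) = 8/27, H(X|Y=0) = 0.5436
  p(Y=1) = 19/27, H(X|Y=1) = 0.9980
H(X|Y) = 0.2963×0.5436 + 0.7037×0.9980 = 0.8634 bits


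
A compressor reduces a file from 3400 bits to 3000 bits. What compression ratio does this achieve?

Compression ratio = Original / Compressed
= 3400 / 3000 = 1.13:1


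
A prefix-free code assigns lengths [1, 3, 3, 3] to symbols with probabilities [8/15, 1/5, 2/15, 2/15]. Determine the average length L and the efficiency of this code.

Average length L = Σ p_i × l_i = 1.9333 bits
Entropy H = 1.7232 bits
Efficiency η = H/L × 100% = 89.13%


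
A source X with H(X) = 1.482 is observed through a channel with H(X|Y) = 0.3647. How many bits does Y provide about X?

I(X;Y) = H(X) - H(X|Y)
I(X;Y) = 1.482 - 0.3647 = 1.1173 bits


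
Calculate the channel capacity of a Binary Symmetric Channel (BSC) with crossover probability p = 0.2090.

For BSC with error probability p:
C = 1 - H(p) where H(p) is binary entropy
H(0.2090) = -0.2090 × log₂(0.2090) - 0.7910 × log₂(0.7910)
H(p) = 0.7396
C = 1 - 0.7396 = 0.2604 bits/use


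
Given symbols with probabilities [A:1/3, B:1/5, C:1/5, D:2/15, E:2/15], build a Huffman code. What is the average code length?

Huffman tree construction:
Combine smallest probabilities repeatedly
Resulting codes:
  A: 11 (length 2)
  B: 00 (length 2)
  C: 01 (length 2)
  D: 100 (length 3)
  E: 101 (length 3)
Average length = Σ p(s) × length(s) = 2.2667 bits


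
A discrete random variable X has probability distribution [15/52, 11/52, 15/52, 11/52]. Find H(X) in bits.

H(X) = -Σ p(x) log₂ p(x)
  -15/52 × log₂(15/52) = 0.5174
  -11/52 × log₂(11/52) = 0.4741
  -15/52 × log₂(15/52) = 0.5174
  -11/52 × log₂(11/52) = 0.4741
H(X) = 1.9829 bits


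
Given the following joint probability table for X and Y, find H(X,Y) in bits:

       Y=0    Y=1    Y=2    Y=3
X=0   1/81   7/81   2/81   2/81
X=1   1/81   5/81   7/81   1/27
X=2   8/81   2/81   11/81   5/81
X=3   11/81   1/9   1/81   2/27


H(X,Y) = -Σ p(x,y) log₂ p(x,y)
  p(0,0)=1/81: -0.0123 × log₂(0.0123) = 0.0783
  p(0,1)=7/81: -0.0864 × log₂(0.0864) = 0.3053
  p(0,2)=2/81: -0.0247 × log₂(0.0247) = 0.1318
  p(0,3)=2/81: -0.0247 × log₂(0.0247) = 0.1318
  p(1,0)=1/81: -0.0123 × log₂(0.0123) = 0.0783
  p(1,1)=5/81: -0.0617 × log₂(0.0617) = 0.2480
  p(1,2)=7/81: -0.0864 × log₂(0.0864) = 0.3053
  p(1,3)=1/27: -0.0370 × log₂(0.0370) = 0.1761
  p(2,0)=8/81: -0.0988 × log₂(0.0988) = 0.3299
  p(2,1)=2/81: -0.0247 × log₂(0.0247) = 0.1318
  p(2,2)=11/81: -0.1358 × log₂(0.1358) = 0.3912
  p(2,3)=5/81: -0.0617 × log₂(0.0617) = 0.2480
  p(3,0)=11/81: -0.1358 × log₂(0.1358) = 0.3912
  p(3,1)=1/9: -0.1111 × log₂(0.1111) = 0.3522
  p(3,2)=1/81: -0.0123 × log₂(0.0123) = 0.0783
  p(3,3)=2/27: -0.0741 × log₂(0.0741) = 0.2781
H(X,Y) = 3.6556 bits


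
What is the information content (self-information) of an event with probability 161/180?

Information content I(x) = -log₂(p(x))
I = -log₂(161/180) = -log₂(0.8944)
I = 0.1609 bits


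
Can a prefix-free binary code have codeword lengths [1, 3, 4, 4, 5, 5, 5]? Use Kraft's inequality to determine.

Kraft inequality: Σ 2^(-l_i) ≤ 1 for prefix-free code
Calculating: 2^(-1) + 2^(-3) + 2^(-4) + 2^(-4) + 2^(-5) + 2^(-5) + 2^(-5)
= 0.5 + 0.125 + 0.0625 + 0.0625 + 0.03125 + 0.03125 + 0.03125
= 0.8438
Since 0.8438 ≤ 1, prefix-free code exists


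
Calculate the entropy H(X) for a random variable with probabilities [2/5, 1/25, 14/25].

H(X) = -Σ p(x) log₂ p(x)
  -2/5 × log₂(2/5) = 0.5288
  -1/25 × log₂(1/25) = 0.1858
  -14/25 × log₂(14/25) = 0.4684
H(X) = 1.1830 bits


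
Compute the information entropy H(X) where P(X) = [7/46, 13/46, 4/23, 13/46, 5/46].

H(X) = -Σ p(x) log₂ p(x)
  -7/46 × log₂(7/46) = 0.4133
  -13/46 × log₂(13/46) = 0.5152
  -4/23 × log₂(4/23) = 0.4389
  -13/46 × log₂(13/46) = 0.5152
  -5/46 × log₂(5/46) = 0.3480
H(X) = 2.2307 bits


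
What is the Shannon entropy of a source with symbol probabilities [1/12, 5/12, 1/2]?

H(X) = -Σ p(x) log₂ p(x)
  -1/12 × log₂(1/12) = 0.2987
  -5/12 × log₂(5/12) = 0.5263
  -1/2 × log₂(1/2) = 0.5000
H(X) = 1.3250 bits


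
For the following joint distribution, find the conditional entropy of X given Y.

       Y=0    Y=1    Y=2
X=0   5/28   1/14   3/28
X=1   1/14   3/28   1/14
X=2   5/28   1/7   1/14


H(X|Y) = Σ_y p(y) H(X|Y=y)
  p(Y=0) = 3/7, H(X|Y=0) = 1.4834
  p(Y=1) = 9/28, H(X|Y=1) = 1.5305
  p(Y=2) = 1/4, H(X|Y=2) = 1.5567
H(X|Y) = 0.4286×1.4834 + 0.3214×1.5305 + 0.2500×1.5567 = 1.5168 bits


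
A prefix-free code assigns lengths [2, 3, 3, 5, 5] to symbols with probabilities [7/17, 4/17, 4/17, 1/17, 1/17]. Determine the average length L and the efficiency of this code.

Average length L = Σ p_i × l_i = 2.8235 bits
Entropy H = 1.9903 bits
Efficiency η = H/L × 100% = 70.49%


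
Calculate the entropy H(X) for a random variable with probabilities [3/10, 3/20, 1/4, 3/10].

H(X) = -Σ p(x) log₂ p(x)
  -3/10 × log₂(3/10) = 0.5211
  -3/20 × log₂(3/20) = 0.4105
  -1/4 × log₂(1/4) = 0.5000
  -3/10 × log₂(3/10) = 0.5211
H(X) = 1.9527 bits


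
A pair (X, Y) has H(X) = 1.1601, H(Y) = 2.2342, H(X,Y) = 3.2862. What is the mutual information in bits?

I(X;Y) = H(X) + H(Y) - H(X,Y)
I(X;Y) = 1.1601 + 2.2342 - 3.2862 = 0.1081 bits


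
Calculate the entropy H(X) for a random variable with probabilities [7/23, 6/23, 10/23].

H(X) = -Σ p(x) log₂ p(x)
  -7/23 × log₂(7/23) = 0.5223
  -6/23 × log₂(6/23) = 0.5057
  -10/23 × log₂(10/23) = 0.5224
H(X) = 1.5505 bits


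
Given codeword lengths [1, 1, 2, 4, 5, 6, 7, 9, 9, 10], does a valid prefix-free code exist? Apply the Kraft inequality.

Kraft inequality: Σ 2^(-l_i) ≤ 1 for prefix-free code
Calculating: 2^(-1) + 2^(-1) + 2^(-2) + 2^(-4) + 2^(-5) + 2^(-6) + 2^(-7) + 2^(-9) + 2^(-9) + 2^(-10)
= 0.5 + 0.5 + 0.25 + 0.0625 + 0.03125 + 0.015625 + 0.0078125 + 0.001953125 + 0.001953125 + 0.0009765625
= 1.3721
Since 1.3721 > 1, prefix-free code does not exist


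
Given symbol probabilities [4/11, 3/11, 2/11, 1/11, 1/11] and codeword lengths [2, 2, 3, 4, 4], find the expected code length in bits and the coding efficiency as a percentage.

Average length L = Σ p_i × l_i = 2.5455 bits
Entropy H = 2.1181 bits
Efficiency η = H/L × 100% = 83.21%


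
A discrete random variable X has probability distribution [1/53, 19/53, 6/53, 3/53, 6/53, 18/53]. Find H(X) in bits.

H(X) = -Σ p(x) log₂ p(x)
  -1/53 × log₂(1/53) = 0.1081
  -19/53 × log₂(19/53) = 0.5306
  -6/53 × log₂(6/53) = 0.3558
  -3/53 × log₂(3/53) = 0.2345
  -6/53 × log₂(6/53) = 0.3558
  -18/53 × log₂(18/53) = 0.5291
H(X) = 2.1139 bits


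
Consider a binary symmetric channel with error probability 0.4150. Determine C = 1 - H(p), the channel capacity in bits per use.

For BSC with error probability p:
C = 1 - H(p) where H(p) is binary entropy
H(0.4150) = -0.4150 × log₂(0.4150) - 0.5850 × log₂(0.5850)
H(p) = 0.9791
C = 1 - 0.9791 = 0.0209 bits/use


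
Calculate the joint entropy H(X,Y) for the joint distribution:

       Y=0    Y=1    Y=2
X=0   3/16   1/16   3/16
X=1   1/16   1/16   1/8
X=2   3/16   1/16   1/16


H(X,Y) = -Σ p(x,y) log₂ p(x,y)
  p(0,0)=3/16: -0.1875 × log₂(0.1875) = 0.4528
  p(0,1)=1/16: -0.0625 × log₂(0.0625) = 0.2500
  p(0,2)=3/16: -0.1875 × log₂(0.1875) = 0.4528
  p(1,0)=1/16: -0.0625 × log₂(0.0625) = 0.2500
  p(1,1)=1/16: -0.0625 × log₂(0.0625) = 0.2500
  p(1,2)=1/8: -0.1250 × log₂(0.1250) = 0.3750
  p(2,0)=3/16: -0.1875 × log₂(0.1875) = 0.4528
  p(2,1)=1/16: -0.0625 × log₂(0.0625) = 0.2500
  p(2,2)=1/16: -0.0625 × log₂(0.0625) = 0.2500
H(X,Y) = 2.9835 bits


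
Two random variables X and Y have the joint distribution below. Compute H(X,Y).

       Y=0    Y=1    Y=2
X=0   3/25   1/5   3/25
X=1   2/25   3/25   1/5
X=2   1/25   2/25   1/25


H(X,Y) = -Σ p(x,y) log₂ p(x,y)
  p(0,0)=3/25: -0.1200 × log₂(0.1200) = 0.3671
  p(0,1)=1/5: -0.2000 × log₂(0.2000) = 0.4644
  p(0,2)=3/25: -0.1200 × log₂(0.1200) = 0.3671
  p(1,0)=2/25: -0.0800 × log₂(0.0800) = 0.2915
  p(1,1)=3/25: -0.1200 × log₂(0.1200) = 0.3671
  p(1,2)=1/5: -0.2000 × log₂(0.2000) = 0.4644
  p(2,0)=1/25: -0.0400 × log₂(0.0400) = 0.1858
  p(2,1)=2/25: -0.0800 × log₂(0.0800) = 0.2915
  p(2,2)=1/25: -0.0400 × log₂(0.0400) = 0.1858
H(X,Y) = 2.9845 bits


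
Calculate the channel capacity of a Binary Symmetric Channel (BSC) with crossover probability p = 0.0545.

For BSC with error probability p:
C = 1 - H(p) where H(p) is binary entropy
H(0.0545) = -0.0545 × log₂(0.0545) - 0.9455 × log₂(0.9455)
H(p) = 0.3052
C = 1 - 0.3052 = 0.6948 bits/use


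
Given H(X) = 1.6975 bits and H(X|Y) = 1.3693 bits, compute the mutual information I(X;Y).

I(X;Y) = H(X) - H(X|Y)
I(X;Y) = 1.6975 - 1.3693 = 0.3282 bits


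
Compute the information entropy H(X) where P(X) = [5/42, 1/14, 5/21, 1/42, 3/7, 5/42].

H(X) = -Σ p(x) log₂ p(x)
  -5/42 × log₂(5/42) = 0.3655
  -1/14 × log₂(1/14) = 0.2720
  -5/21 × log₂(5/21) = 0.4929
  -1/42 × log₂(1/42) = 0.1284
  -3/7 × log₂(3/7) = 0.5239
  -5/42 × log₂(5/42) = 0.3655
H(X) = 2.1482 bits


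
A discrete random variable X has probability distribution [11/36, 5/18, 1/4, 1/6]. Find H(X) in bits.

H(X) = -Σ p(x) log₂ p(x)
  -11/36 × log₂(11/36) = 0.5227
  -5/18 × log₂(5/18) = 0.5133
  -1/4 × log₂(1/4) = 0.5000
  -1/6 × log₂(1/6) = 0.4308
H(X) = 1.9668 bits


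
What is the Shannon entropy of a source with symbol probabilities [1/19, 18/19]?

H(X) = -Σ p(x) log₂ p(x)
  -1/19 × log₂(1/19) = 0.2236
  -18/19 × log₂(18/19) = 0.0739
H(X) = 0.2975 bits


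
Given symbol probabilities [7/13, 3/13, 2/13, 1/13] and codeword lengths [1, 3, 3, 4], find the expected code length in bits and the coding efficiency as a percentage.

Average length L = Σ p_i × l_i = 2.0000 bits
Entropy H = 1.6692 bits
Efficiency η = H/L × 100% = 83.46%
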